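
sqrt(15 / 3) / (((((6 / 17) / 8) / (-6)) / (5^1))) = -680*sqrt(5) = -1520.53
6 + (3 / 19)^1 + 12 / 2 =231 / 19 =12.16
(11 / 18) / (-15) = -11 / 270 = -0.04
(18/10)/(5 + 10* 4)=1/25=0.04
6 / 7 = 0.86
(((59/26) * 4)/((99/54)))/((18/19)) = 2242/429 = 5.23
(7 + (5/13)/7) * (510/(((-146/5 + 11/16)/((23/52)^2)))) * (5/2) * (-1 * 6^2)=77942331000/35079499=2221.88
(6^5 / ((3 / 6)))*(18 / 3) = 93312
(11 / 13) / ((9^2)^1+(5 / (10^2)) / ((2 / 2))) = 220 / 21073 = 0.01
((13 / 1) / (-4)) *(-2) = 13 / 2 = 6.50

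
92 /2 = 46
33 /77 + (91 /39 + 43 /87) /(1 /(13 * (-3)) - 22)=52347 /174377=0.30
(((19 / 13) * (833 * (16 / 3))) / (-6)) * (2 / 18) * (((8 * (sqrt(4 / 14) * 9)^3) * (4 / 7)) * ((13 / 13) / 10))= -744192 * sqrt(14) / 455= -6119.81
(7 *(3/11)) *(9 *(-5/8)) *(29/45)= -609/88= -6.92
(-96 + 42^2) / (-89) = -18.74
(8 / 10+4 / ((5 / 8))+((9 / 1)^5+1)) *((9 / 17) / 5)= 2657574 / 425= 6253.12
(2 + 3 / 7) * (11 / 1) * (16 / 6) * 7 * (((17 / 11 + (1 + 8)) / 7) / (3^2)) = 15776 / 189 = 83.47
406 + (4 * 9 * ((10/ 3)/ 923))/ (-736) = 34475881/ 84916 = 406.00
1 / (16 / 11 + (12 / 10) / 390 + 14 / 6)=10725 / 40658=0.26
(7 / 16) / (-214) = -7 / 3424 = -0.00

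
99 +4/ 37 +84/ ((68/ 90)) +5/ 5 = 132898/ 629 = 211.28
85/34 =5/2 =2.50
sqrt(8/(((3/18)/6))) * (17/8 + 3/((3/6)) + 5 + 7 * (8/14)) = 411 * sqrt(2)/2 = 290.62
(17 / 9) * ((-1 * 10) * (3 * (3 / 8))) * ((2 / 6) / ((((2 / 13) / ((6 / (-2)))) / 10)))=5525 / 4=1381.25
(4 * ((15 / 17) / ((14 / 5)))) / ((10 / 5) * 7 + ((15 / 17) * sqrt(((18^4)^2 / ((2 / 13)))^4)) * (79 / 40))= 75 / 532001918329425421324097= 0.00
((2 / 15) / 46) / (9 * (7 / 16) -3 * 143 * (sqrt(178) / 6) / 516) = 196768 * sqrt(178) / 5921170715 + 5591376 / 5921170715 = 0.00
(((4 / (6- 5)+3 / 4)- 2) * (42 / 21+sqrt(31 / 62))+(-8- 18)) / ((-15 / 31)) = 38.35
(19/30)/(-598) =-19/17940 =-0.00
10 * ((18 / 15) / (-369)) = -4 / 123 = -0.03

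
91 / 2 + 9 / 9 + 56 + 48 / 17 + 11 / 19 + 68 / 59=4080295 / 38114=107.06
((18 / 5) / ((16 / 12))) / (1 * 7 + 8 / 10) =9 / 26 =0.35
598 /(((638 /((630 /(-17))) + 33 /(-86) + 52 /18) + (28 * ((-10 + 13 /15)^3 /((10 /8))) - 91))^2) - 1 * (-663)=20175743719004836748703567 /30430985908433056130209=663.00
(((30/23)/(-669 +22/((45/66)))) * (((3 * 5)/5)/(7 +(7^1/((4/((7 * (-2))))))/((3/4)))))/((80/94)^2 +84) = 4473225/1582855119538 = 0.00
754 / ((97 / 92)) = 69368 / 97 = 715.13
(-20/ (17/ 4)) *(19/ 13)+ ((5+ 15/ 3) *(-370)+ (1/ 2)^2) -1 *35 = -3307599/ 884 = -3741.63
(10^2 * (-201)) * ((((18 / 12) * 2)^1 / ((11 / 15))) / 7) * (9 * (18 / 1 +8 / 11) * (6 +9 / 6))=-12577072500 / 847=-14848963.99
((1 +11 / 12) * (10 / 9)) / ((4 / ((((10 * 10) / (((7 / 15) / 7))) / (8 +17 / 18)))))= 625 / 7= 89.29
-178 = -178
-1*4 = -4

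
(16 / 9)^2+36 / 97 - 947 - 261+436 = -6037856 / 7857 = -768.47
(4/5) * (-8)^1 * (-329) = 10528/5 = 2105.60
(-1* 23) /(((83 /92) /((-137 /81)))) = 43.12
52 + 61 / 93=4897 / 93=52.66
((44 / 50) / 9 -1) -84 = -19103 / 225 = -84.90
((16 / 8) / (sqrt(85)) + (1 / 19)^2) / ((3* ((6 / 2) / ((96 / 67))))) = 32 / 72561 + 64* sqrt(85) / 17085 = 0.03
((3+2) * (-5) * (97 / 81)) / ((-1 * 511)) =2425 / 41391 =0.06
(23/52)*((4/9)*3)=23/39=0.59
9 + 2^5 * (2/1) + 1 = 74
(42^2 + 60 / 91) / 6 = 26764 / 91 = 294.11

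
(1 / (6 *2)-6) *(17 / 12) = -1207 / 144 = -8.38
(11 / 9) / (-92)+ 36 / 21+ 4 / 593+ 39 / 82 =307674457 / 140918148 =2.18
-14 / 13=-1.08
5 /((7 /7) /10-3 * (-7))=50 /211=0.24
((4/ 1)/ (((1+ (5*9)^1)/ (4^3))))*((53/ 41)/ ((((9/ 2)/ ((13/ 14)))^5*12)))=0.00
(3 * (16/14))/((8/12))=36/7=5.14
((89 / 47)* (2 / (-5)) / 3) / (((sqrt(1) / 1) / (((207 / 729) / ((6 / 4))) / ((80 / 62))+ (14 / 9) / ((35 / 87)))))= -7387 / 7290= -1.01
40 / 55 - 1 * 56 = -608 / 11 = -55.27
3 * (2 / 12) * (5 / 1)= 5 / 2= 2.50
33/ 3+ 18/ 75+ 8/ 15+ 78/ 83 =79139/ 6225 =12.71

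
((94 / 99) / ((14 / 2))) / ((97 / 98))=1316 / 9603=0.14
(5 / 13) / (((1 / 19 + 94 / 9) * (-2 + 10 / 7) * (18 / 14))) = -931 / 18668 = -0.05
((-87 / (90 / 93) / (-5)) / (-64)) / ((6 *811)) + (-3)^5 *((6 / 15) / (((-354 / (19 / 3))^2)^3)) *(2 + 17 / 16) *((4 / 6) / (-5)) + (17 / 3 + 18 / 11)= 57695945486657667321343 / 7900337148643646467200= 7.30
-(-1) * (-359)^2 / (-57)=-128881 / 57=-2261.07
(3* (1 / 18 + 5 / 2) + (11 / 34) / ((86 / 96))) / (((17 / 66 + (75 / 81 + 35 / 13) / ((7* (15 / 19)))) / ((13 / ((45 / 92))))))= 25291962696 / 108144871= 233.87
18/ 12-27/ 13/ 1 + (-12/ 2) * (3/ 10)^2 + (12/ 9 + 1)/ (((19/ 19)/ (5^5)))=7108286/ 975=7290.55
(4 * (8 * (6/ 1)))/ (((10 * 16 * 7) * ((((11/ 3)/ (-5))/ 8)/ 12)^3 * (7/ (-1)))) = 3583180800/ 65219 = 54940.75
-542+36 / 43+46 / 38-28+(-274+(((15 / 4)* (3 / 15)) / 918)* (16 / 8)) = -420978683 / 500004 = -841.95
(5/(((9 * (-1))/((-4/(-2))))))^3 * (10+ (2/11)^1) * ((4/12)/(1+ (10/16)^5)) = -3670016000/863477901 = -4.25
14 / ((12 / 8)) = 28 / 3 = 9.33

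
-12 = -12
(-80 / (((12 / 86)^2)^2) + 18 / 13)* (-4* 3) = 888882428 / 351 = 2532428.57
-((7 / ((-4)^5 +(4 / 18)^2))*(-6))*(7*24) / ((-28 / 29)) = 5103 / 715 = 7.14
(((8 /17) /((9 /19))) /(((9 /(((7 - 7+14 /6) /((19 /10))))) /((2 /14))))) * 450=8.71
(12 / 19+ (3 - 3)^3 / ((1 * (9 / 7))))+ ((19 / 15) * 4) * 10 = 2924 / 57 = 51.30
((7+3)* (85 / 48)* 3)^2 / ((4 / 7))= 1264375 / 256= 4938.96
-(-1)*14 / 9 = 14 / 9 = 1.56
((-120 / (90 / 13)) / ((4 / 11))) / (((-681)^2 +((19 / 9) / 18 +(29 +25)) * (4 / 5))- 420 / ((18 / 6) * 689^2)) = -9164488905 / 89171943402119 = -0.00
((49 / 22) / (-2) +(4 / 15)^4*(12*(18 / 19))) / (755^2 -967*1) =-1655513 / 891998415000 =-0.00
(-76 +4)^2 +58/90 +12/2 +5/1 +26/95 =5195.92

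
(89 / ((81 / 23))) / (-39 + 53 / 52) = -106444 / 159975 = -0.67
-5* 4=-20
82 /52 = 41 /26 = 1.58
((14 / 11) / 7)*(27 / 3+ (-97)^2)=18836 / 11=1712.36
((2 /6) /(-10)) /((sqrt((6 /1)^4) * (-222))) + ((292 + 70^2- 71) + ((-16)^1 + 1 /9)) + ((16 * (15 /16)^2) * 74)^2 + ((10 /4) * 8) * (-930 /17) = 17720655394613 /16303680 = 1086911.38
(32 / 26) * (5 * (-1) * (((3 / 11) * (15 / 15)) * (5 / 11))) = -1200 / 1573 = -0.76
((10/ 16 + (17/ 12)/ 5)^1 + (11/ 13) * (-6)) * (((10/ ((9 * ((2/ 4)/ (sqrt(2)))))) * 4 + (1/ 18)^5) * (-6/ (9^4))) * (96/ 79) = 6503/ 2652538948020 + 832384 * sqrt(2)/ 20214441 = 0.06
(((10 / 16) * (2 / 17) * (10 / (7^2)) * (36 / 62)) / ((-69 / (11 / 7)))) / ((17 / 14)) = -1650 / 10096793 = -0.00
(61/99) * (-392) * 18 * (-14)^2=-9373504/11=-852136.73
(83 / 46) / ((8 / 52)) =1079 / 92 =11.73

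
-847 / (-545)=847 / 545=1.55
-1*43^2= -1849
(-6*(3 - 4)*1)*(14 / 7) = 12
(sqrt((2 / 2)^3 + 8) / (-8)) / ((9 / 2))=-1 / 12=-0.08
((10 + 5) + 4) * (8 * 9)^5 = 36763435008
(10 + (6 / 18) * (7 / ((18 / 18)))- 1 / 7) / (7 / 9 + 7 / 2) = 1536 / 539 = 2.85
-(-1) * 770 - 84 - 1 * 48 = 638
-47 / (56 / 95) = -4465 / 56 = -79.73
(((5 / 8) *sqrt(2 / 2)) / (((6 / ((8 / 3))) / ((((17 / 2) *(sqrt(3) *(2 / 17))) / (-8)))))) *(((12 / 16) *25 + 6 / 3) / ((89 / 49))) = -20335 *sqrt(3) / 51264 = -0.69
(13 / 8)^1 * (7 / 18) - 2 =-1.37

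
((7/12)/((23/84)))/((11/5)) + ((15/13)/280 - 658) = -121013953/184184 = -657.03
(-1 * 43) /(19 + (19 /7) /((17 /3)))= -5117 /2318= -2.21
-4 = -4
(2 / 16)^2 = 0.02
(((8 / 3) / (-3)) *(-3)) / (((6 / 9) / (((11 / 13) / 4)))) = 11 / 13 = 0.85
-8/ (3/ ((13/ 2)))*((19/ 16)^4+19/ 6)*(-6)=536.14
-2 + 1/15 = -29/15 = -1.93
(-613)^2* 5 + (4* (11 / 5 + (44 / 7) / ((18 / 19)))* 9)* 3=65792971 / 35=1879799.17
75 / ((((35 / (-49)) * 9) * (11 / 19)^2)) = -12635 / 363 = -34.81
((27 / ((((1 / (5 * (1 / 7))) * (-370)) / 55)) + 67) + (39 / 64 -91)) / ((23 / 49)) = -3046701 / 54464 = -55.94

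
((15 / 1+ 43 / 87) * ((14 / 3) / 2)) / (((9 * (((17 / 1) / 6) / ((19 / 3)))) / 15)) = 1792840 / 13311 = 134.69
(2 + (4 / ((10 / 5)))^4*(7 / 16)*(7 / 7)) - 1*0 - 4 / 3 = 23 / 3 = 7.67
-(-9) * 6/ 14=27/ 7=3.86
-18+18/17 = -288/17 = -16.94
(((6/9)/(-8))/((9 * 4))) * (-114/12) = 19/864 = 0.02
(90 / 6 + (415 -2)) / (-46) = -214 / 23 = -9.30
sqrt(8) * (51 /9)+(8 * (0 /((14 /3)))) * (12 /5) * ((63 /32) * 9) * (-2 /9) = 16.03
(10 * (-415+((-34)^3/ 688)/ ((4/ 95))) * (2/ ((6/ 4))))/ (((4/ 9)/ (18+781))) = -42469753.34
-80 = -80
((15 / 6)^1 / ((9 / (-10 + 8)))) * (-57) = 95 / 3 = 31.67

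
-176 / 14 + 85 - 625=-3868 / 7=-552.57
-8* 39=-312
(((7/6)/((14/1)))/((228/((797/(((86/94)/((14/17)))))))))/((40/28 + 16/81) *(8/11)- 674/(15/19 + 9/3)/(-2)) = 181713609/62448930143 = 0.00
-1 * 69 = -69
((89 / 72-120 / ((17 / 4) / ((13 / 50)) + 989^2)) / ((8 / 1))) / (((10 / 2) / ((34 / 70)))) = 38474148043 / 2563502356800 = 0.02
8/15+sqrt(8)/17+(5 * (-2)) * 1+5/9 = -401/45+2 * sqrt(2)/17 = -8.74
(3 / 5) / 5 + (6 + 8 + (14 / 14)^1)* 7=2628 / 25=105.12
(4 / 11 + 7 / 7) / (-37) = -15 / 407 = -0.04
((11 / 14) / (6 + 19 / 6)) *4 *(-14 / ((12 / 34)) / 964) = -17 / 1205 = -0.01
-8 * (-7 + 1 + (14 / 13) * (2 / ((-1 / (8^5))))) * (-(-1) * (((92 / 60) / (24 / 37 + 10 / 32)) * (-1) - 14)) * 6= -1954170715072 / 36985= -52836845.07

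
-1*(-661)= 661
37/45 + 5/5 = 82/45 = 1.82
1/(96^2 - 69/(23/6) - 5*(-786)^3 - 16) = 1/2427947462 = 0.00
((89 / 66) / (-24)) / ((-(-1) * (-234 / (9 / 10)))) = 89 / 411840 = 0.00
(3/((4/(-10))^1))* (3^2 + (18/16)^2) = -9855/128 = -76.99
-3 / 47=-0.06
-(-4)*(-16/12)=-16/3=-5.33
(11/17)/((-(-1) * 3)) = 0.22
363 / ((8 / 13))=4719 / 8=589.88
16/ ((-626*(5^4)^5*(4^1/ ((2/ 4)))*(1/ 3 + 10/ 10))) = -3/ 119400024414062500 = -0.00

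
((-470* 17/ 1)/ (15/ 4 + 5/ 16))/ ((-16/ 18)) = 28764/ 13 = 2212.62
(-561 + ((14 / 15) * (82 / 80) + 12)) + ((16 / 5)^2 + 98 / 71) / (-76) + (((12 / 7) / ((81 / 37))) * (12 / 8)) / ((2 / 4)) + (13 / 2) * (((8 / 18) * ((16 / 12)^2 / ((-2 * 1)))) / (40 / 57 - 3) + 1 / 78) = -181911290917 / 333998910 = -544.65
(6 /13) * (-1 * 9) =-54 /13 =-4.15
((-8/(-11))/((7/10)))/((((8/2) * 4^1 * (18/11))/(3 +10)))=65/126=0.52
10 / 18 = 5 / 9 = 0.56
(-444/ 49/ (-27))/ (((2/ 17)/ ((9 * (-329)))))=-59126/ 7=-8446.57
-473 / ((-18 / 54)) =1419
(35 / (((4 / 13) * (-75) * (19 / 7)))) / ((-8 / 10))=637 / 912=0.70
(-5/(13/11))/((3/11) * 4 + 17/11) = -605/377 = -1.60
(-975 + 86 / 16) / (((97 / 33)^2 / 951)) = -8033451723 / 75272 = -106725.63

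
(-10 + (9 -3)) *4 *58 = -928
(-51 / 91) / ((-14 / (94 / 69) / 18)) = 14382 / 14651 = 0.98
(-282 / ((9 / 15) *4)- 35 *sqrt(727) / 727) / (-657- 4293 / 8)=280 *sqrt(727) / 6942123 + 940 / 9549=0.10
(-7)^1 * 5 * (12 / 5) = -84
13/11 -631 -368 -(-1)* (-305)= -14331/11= -1302.82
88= 88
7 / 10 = 0.70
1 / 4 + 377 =1509 / 4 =377.25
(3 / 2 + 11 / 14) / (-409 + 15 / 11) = -44 / 7847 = -0.01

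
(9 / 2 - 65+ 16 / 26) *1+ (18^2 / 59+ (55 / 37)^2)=-52.18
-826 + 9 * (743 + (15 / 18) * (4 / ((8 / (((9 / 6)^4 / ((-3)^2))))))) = 375239 / 64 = 5863.11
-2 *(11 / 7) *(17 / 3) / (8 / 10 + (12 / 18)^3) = -8415 / 518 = -16.25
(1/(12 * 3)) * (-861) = -287/12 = -23.92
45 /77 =0.58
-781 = -781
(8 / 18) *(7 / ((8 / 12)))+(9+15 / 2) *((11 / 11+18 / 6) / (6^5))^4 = 44432481042443 / 9521245937664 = 4.67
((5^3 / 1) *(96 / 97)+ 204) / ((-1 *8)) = -7947 / 194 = -40.96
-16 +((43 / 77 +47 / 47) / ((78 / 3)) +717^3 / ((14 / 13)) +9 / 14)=342615369871 / 1001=342273096.77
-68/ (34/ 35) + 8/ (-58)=-2034/ 29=-70.14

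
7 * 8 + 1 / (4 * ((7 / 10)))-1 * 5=719 / 14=51.36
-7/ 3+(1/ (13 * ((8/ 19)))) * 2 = -1.97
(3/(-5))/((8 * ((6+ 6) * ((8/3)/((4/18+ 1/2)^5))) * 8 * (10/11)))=-4084223/64497254400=-0.00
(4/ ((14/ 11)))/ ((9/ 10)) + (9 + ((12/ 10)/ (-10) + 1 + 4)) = 27361/ 1575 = 17.37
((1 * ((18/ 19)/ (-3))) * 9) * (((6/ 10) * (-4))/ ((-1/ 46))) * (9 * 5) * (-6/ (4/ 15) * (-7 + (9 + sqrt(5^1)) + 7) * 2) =12072240 * sqrt(5)/ 19 + 108650160/ 19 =7139184.70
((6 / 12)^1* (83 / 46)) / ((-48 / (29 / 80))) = -2407 / 353280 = -0.01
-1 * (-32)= 32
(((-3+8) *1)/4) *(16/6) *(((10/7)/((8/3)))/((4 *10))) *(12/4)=15/112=0.13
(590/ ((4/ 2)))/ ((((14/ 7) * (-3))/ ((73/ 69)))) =-21535/ 414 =-52.02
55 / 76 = 0.72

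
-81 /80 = -1.01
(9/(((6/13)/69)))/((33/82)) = 36777/11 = 3343.36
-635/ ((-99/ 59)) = 378.43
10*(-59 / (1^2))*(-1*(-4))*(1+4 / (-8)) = -1180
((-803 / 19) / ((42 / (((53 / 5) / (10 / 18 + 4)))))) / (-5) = 0.47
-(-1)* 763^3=444194947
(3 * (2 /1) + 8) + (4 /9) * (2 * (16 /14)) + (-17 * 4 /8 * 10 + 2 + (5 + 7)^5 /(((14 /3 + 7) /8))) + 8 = 53728817 /315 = 170567.67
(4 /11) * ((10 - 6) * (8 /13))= 128 /143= 0.90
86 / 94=43 / 47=0.91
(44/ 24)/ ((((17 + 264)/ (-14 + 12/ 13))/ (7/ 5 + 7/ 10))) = -1309/ 7306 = -0.18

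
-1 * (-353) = 353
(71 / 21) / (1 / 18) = 426 / 7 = 60.86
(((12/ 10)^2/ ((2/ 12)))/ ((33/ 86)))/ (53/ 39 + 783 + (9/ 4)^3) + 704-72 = 345215451032/ 546202525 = 632.03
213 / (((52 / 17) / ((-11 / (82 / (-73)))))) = 2907663 / 4264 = 681.91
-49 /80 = -0.61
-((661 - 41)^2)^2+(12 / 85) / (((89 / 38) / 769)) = -1117829818049336 / 7565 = -147763359953.65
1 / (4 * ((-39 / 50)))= -25 / 78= -0.32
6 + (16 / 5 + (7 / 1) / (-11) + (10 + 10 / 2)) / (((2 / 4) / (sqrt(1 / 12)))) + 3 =9 + 322 * sqrt(3) / 55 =19.14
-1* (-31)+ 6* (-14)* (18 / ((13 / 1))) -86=-2227 / 13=-171.31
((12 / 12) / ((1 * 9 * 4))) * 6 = 1 / 6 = 0.17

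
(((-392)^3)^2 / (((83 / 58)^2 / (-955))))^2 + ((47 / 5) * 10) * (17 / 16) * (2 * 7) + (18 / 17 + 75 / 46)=212514354571111626029399831146333749835102872749 / 74224814044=2863117372650263045897134000000000000.00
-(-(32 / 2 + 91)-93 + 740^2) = -547400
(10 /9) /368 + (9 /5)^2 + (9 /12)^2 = 315097 /82800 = 3.81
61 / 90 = 0.68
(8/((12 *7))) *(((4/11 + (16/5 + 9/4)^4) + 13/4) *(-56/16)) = -1559099771/5280000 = -295.28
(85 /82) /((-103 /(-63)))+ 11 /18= 47324 /38007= 1.25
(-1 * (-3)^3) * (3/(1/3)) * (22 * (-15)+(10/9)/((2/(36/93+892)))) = 1248750/31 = 40282.26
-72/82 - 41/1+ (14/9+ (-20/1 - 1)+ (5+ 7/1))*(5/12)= -199171/4428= -44.98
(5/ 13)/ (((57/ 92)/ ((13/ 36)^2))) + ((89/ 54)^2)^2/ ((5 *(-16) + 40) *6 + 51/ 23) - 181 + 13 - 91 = -228798205827521/ 883561052016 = -258.95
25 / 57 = 0.44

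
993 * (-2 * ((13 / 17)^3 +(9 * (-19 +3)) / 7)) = 1374496698 / 34391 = 39966.76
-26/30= -13/15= -0.87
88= 88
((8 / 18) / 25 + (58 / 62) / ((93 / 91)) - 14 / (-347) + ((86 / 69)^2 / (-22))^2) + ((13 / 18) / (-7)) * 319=-31.93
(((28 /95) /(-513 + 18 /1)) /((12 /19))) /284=-7 /2108700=-0.00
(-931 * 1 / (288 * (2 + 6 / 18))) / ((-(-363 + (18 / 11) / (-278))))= -203357 / 53283456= -0.00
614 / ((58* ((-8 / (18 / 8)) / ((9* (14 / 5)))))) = -75.03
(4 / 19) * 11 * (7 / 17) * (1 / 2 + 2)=770 / 323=2.38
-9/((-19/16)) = 144/19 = 7.58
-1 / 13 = -0.08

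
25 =25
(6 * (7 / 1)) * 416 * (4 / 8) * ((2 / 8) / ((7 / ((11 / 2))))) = 1716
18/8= 9/4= 2.25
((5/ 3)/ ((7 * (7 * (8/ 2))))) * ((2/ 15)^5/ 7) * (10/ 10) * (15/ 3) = 8/ 31255875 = 0.00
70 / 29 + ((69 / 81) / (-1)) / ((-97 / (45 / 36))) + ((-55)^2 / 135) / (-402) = 144663925 / 61064604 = 2.37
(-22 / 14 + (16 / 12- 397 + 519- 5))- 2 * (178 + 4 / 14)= -5036 / 21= -239.81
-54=-54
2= 2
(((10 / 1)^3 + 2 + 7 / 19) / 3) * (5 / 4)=95225 / 228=417.65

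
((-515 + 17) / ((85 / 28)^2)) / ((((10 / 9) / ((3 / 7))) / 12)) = -9035712 / 36125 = -250.12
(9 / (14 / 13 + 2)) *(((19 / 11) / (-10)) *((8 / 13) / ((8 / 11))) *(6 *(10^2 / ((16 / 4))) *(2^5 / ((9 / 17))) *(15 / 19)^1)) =-3060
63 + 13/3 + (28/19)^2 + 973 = 1129033/1083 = 1042.51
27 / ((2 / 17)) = 459 / 2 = 229.50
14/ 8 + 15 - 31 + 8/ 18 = -497/ 36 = -13.81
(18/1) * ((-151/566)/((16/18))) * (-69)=843939/2264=372.76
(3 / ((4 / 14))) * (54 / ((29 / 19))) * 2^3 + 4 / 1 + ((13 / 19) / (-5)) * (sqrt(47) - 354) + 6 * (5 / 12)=16677691 / 5510 - 13 * sqrt(47) / 95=3025.87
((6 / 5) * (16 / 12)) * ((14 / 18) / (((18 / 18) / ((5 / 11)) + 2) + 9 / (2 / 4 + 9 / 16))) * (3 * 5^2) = 23800 / 3231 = 7.37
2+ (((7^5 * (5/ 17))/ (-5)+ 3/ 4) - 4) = -67313/ 68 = -989.90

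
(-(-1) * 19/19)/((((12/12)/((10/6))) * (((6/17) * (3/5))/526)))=111775/27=4139.81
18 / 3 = 6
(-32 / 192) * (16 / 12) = -2 / 9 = -0.22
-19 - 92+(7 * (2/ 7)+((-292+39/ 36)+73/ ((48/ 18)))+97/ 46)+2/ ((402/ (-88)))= -4572095/ 12328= -370.87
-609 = -609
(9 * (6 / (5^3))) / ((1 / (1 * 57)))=3078 / 125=24.62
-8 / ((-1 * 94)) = 4 / 47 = 0.09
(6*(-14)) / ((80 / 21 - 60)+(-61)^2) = -1764 / 76961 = -0.02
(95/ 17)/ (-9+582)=95/ 9741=0.01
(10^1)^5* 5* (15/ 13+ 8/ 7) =104500000/ 91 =1148351.65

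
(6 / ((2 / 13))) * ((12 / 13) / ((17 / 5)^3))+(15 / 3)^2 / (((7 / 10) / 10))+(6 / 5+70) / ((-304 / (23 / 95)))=444465001623 / 1241515100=358.00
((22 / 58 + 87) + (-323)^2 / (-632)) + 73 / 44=-15330097 / 201608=-76.04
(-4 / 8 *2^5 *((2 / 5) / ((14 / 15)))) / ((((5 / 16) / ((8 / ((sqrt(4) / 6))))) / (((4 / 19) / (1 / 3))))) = -221184 / 665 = -332.61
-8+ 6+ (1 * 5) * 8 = 38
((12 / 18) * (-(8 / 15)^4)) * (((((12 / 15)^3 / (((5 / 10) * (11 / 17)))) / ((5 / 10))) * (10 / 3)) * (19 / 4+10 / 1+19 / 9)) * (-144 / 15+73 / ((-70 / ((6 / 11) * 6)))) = 3613965418496 / 28943578125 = 124.86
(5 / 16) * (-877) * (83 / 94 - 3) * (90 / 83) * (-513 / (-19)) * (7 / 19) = 7421590575 / 1185904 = 6258.17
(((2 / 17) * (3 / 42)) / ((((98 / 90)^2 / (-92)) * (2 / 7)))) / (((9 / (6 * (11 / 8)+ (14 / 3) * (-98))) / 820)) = 224198250 / 2401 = 93377.03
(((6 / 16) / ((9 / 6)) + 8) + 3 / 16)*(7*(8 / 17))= 945 / 34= 27.79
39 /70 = 0.56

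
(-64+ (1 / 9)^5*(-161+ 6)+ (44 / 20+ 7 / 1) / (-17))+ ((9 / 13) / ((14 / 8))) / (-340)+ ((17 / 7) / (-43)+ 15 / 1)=-194834396542 / 3927998529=-49.60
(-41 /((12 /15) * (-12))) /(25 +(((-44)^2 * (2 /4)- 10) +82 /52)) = 2665 /614376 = 0.00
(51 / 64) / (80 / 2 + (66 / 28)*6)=357 / 24256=0.01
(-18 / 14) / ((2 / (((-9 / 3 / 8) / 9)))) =3 / 112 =0.03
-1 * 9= -9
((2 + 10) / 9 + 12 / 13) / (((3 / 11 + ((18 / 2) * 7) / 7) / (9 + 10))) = 9196 / 1989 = 4.62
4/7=0.57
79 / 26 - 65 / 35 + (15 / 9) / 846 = 136645 / 115479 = 1.18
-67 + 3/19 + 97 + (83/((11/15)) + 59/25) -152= -6.30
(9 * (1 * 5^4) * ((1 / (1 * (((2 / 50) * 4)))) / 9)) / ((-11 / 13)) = -203125 / 44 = -4616.48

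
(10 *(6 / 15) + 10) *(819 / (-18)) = -637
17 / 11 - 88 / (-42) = 841 / 231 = 3.64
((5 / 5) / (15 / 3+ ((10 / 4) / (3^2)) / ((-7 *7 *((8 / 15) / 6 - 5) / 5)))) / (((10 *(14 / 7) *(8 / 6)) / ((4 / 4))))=0.01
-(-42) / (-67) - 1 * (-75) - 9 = 4380 / 67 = 65.37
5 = 5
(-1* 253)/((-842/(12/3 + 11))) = 3795/842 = 4.51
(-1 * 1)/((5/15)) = -3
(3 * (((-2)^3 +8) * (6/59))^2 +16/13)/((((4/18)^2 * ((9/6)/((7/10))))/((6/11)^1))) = 4536/715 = 6.34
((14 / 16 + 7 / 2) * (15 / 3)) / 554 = 175 / 4432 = 0.04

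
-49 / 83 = -0.59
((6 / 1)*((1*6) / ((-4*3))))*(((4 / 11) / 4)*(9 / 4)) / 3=-9 / 44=-0.20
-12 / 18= -2 / 3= -0.67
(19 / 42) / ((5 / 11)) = 209 / 210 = 1.00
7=7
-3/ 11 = -0.27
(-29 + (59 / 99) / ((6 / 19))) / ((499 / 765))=-1368925 / 32934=-41.57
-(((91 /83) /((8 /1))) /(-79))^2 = -0.00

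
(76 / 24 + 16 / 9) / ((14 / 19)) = 1691 / 252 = 6.71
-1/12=-0.08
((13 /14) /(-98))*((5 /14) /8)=-65 /153664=-0.00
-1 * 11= -11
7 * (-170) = -1190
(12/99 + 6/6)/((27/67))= 2.78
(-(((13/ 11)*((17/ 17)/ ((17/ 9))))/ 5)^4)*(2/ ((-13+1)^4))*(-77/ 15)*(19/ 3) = 34187517/ 44466580400000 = 0.00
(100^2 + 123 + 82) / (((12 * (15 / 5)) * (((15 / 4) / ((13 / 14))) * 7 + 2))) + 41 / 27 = 462529 / 42498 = 10.88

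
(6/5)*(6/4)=9/5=1.80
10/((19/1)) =10/19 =0.53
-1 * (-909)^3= 751089429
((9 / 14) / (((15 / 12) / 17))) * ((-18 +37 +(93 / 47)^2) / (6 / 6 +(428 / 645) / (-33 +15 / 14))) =893183724360 / 4365560549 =204.60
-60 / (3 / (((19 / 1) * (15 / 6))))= -950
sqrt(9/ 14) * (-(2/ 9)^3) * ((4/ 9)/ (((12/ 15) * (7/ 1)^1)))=-20 * sqrt(14)/ 107163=-0.00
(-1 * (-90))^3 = 729000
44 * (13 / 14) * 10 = 2860 / 7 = 408.57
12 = 12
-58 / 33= -1.76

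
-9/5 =-1.80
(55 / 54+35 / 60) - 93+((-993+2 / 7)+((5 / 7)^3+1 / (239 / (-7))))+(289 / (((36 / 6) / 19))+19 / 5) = -7295767501 / 44267580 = -164.81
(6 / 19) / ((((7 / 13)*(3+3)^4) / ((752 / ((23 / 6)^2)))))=4888 / 211071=0.02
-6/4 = -3/2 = -1.50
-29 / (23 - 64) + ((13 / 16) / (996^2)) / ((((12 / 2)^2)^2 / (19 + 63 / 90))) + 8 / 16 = 1.21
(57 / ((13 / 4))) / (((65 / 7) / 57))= 90972 / 845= 107.66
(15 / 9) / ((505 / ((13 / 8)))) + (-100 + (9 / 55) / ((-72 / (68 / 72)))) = -79989427 / 799920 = -100.00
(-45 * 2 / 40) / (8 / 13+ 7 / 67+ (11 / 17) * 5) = -133263 / 234256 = -0.57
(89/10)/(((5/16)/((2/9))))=1424/225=6.33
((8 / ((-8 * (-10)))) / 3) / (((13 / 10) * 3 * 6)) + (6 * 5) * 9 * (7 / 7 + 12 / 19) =5875759 / 13338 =440.53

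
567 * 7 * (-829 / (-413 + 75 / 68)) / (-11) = -223740468 / 308099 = -726.20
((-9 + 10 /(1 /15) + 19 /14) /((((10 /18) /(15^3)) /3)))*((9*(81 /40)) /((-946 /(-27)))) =142986858255 /105952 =1349543.74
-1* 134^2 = -17956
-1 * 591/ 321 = -197/ 107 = -1.84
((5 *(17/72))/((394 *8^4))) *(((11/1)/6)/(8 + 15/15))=935/6274547712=0.00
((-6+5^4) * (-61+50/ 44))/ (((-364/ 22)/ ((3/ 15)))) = 815223/ 1820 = 447.92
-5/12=-0.42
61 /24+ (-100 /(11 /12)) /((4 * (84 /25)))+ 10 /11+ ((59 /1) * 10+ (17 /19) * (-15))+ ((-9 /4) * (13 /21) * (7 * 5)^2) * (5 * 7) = -2076763747 /35112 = -59146.84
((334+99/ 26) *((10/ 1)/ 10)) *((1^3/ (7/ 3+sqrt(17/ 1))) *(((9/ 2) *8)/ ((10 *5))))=-1659987/ 33800+711423 *sqrt(17)/ 33800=37.67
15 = 15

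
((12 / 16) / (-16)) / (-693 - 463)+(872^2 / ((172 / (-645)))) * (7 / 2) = -738363279357 / 73984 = -9980040.00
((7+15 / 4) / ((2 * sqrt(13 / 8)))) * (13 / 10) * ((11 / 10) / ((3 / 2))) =473 * sqrt(26) / 600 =4.02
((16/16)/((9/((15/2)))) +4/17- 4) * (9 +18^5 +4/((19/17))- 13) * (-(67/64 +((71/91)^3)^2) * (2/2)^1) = 7048165.30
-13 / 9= -1.44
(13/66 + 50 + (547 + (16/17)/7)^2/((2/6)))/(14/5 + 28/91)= 54561320309015/188794452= 288998.54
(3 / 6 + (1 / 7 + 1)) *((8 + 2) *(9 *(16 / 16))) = 1035 / 7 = 147.86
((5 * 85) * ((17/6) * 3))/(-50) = -289/4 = -72.25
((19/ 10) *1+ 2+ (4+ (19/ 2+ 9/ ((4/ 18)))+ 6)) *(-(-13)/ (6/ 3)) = 8307/ 20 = 415.35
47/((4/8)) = 94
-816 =-816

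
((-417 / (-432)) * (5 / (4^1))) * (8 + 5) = 9035 / 576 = 15.69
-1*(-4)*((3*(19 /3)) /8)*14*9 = 1197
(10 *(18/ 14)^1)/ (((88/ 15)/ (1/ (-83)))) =-675/ 25564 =-0.03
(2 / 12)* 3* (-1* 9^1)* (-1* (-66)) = -297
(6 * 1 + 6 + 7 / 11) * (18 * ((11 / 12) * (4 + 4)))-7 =1661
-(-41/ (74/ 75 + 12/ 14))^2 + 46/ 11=-459407161/ 937024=-490.28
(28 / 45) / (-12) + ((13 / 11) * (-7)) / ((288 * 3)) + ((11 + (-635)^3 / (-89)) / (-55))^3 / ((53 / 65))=-62849865013769557357692999221 / 358060522802400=-175528607627191.59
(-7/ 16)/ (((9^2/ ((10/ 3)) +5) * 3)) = -35/ 7032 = -0.00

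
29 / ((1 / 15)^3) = 97875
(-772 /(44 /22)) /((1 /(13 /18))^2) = -201.34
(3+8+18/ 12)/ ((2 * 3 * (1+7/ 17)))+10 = 3305/ 288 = 11.48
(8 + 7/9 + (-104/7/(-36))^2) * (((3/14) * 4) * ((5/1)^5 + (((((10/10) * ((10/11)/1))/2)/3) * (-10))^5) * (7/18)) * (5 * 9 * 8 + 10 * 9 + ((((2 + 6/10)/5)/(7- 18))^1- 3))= 21299758217516780000/5125836368961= 4155372.25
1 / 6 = 0.17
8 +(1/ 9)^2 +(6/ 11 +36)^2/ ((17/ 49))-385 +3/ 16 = 9257999435/ 2665872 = 3472.78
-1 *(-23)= 23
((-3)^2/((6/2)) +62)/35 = 13/7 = 1.86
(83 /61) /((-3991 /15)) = -1245 /243451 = -0.01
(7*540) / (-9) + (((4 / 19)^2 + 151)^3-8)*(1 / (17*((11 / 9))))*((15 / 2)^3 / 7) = 41379465823812615 / 4140037528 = 9994949.45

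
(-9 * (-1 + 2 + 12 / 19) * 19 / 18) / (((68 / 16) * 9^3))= -62 / 12393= -0.01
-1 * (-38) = 38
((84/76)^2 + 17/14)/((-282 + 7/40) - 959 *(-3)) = 246220/262320289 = 0.00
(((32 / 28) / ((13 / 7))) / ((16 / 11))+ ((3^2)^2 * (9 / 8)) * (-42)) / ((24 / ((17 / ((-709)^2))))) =-0.01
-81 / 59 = -1.37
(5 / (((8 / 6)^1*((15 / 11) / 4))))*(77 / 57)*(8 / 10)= 3388 / 285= 11.89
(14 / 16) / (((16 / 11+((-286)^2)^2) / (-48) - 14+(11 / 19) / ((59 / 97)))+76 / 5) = -431585 / 68751341645992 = -0.00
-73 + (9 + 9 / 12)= -253 / 4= -63.25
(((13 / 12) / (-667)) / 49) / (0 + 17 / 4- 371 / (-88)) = -286 / 73046505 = -0.00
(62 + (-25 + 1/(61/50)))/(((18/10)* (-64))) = -3845/11712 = -0.33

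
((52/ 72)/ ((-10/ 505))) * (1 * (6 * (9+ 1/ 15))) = -89284/ 45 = -1984.09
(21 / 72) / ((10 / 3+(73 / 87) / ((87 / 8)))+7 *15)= 17661 / 6564472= 0.00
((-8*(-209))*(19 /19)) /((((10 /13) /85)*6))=92378 /3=30792.67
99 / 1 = 99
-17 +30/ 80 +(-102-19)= -1101/ 8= -137.62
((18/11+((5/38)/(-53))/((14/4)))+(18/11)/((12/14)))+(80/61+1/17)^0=4.54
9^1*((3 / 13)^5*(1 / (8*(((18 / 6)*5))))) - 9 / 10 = -13365819 / 14851720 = -0.90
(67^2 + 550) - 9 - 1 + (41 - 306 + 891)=5655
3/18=1/6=0.17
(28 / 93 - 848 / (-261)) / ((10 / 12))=57448 / 13485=4.26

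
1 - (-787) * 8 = 6297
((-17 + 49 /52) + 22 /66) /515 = -2453 /80340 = -0.03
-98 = -98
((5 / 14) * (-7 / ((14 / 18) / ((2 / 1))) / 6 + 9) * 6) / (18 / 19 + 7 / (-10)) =17100 / 329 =51.98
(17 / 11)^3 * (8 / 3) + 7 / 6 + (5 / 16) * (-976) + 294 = 79 / 7986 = 0.01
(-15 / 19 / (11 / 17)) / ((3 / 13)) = -1105 / 209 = -5.29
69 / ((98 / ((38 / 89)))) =1311 / 4361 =0.30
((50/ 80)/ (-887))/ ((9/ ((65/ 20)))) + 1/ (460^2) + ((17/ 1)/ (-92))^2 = 114510691/ 3378405600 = 0.03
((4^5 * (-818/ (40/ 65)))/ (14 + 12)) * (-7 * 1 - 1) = 418816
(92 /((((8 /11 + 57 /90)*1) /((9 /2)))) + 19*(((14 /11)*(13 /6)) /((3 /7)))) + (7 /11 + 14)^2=313302658 /488961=640.75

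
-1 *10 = -10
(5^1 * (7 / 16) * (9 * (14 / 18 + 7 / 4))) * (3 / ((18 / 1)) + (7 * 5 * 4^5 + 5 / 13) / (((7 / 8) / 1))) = 782757185 / 384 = 2038430.17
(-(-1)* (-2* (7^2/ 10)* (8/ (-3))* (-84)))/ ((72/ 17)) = -23324/ 45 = -518.31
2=2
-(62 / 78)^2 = -961 / 1521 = -0.63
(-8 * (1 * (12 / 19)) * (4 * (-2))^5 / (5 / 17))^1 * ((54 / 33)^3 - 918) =-65029879627776 / 126445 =-514293800.69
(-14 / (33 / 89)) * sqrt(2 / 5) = -1246 * sqrt(10) / 165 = -23.88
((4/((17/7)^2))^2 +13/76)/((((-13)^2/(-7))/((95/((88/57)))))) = -7990751055/4968497248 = -1.61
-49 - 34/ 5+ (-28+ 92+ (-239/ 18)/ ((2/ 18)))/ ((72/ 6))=-2417/ 40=-60.42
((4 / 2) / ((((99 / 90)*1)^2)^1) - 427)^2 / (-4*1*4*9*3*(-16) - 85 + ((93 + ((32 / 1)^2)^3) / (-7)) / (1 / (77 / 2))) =-5297704178 / 172927009566553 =-0.00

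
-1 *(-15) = 15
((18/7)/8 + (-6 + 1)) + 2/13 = -1647/364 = -4.52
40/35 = 8/7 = 1.14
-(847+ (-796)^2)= -634463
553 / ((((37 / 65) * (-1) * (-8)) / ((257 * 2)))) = 9237865 / 148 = 62418.01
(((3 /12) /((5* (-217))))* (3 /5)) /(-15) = 1 /108500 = 0.00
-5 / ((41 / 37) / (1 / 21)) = -185 / 861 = -0.21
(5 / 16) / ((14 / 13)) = 65 / 224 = 0.29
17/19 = 0.89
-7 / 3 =-2.33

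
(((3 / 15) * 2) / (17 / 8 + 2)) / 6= 8 / 495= 0.02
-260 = -260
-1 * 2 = -2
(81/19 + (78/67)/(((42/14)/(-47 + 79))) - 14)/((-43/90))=-307170/54739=-5.61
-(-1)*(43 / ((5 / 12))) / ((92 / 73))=9417 / 115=81.89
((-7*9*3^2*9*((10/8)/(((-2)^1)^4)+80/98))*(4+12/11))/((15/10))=-15491.25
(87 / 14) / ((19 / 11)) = 957 / 266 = 3.60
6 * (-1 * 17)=-102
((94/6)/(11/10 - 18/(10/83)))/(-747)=470/3323403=0.00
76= 76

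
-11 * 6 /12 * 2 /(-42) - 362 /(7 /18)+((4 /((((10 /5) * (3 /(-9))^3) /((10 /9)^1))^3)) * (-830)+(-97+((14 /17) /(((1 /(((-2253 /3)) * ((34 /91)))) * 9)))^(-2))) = 2123201351414197 /189504336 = 11203972.41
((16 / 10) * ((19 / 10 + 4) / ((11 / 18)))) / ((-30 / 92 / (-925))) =2410032 / 55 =43818.76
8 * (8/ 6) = 32/ 3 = 10.67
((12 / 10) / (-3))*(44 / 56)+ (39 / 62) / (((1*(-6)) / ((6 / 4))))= -4093 / 8680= -0.47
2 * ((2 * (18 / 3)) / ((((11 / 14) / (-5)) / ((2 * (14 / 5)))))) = -9408 / 11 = -855.27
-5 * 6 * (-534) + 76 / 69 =1105456 / 69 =16021.10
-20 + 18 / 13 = -242 / 13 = -18.62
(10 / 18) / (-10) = -1 / 18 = -0.06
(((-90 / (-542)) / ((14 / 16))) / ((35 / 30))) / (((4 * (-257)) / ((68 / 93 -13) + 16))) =-62460 / 105793793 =-0.00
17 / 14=1.21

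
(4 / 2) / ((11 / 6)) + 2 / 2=23 / 11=2.09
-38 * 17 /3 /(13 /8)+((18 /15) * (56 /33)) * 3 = -271136 /2145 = -126.40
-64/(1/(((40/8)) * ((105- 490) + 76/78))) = 4792640/39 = 122888.21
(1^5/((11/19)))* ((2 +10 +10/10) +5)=342/11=31.09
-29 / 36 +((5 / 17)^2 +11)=10.28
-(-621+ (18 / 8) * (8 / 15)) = 3099 / 5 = 619.80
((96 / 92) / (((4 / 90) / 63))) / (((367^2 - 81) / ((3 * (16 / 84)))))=1215 / 193499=0.01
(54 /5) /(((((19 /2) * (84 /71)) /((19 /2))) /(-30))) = -1917 /7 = -273.86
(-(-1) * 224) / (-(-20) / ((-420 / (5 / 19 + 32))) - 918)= -89376 / 366895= -0.24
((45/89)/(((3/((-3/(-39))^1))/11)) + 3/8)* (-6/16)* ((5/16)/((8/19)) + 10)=-19762875/9478144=-2.09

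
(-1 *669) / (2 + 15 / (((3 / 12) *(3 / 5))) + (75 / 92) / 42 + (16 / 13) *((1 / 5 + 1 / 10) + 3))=-56008680 / 8881097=-6.31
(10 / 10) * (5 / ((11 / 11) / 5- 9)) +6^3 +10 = 9919 / 44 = 225.43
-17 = -17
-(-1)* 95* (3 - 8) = -475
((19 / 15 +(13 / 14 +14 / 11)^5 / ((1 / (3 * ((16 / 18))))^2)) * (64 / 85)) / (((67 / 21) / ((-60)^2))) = 138011017893700608 / 440432450689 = 313353.43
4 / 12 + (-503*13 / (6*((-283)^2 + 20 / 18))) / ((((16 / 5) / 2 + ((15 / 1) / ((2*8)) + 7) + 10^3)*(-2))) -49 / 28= -25375586959 / 17912264244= -1.42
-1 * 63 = -63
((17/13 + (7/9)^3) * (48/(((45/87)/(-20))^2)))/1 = 3628168192/28431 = 127613.11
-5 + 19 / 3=4 / 3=1.33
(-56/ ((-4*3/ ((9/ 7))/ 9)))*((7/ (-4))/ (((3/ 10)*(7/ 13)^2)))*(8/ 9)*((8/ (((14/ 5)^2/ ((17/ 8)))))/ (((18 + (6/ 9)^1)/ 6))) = -3232125/ 4802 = -673.08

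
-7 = -7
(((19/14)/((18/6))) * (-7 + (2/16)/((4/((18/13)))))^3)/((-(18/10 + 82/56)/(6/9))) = 287825454185/9253131264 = 31.11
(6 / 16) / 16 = 3 / 128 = 0.02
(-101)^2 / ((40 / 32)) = 40804 / 5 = 8160.80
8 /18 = 4 /9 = 0.44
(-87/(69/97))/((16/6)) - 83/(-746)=-3140111/68632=-45.75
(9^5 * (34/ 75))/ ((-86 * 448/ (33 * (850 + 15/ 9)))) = -268692633/ 13760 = -19527.08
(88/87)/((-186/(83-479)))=1936/899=2.15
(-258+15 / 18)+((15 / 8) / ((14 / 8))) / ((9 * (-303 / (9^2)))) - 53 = -657931 / 2121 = -310.20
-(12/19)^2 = -144/361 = -0.40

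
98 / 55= 1.78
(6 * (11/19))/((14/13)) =429/133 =3.23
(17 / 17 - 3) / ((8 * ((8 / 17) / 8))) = -17 / 4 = -4.25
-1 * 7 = -7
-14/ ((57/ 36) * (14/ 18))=-11.37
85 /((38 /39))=3315 /38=87.24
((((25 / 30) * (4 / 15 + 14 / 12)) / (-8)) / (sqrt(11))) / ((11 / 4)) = -43 * sqrt(11) / 8712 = -0.02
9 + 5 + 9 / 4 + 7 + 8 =125 / 4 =31.25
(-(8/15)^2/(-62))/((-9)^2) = 32/564975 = 0.00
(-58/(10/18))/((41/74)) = -38628/205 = -188.43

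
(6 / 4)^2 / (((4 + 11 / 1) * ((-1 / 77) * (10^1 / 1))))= -231 / 200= -1.16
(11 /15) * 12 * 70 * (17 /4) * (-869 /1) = -2275042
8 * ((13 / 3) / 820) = 26 / 615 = 0.04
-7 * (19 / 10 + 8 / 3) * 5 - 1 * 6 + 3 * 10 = -815 / 6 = -135.83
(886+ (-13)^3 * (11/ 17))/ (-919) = 9105/ 15623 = 0.58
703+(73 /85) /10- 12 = 587423 /850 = 691.09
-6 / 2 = -3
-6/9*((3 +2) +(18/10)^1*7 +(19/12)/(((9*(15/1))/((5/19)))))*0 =0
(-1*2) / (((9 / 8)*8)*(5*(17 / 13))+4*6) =-26 / 1077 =-0.02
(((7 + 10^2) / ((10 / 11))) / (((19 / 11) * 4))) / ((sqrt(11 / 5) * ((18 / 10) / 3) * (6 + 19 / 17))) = 1819 * sqrt(55) / 5016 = 2.69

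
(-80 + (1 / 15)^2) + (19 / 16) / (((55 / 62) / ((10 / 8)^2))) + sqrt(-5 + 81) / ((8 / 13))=-24679967 / 316800 + 13 *sqrt(19) / 4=-63.74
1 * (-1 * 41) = -41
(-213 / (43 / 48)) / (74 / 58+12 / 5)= -1482480 / 22919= -64.68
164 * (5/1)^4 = 102500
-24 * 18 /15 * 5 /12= -12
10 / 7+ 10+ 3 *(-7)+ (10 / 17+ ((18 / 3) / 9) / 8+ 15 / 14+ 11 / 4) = -259 / 51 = -5.08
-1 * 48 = -48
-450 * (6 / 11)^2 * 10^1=-162000 / 121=-1338.84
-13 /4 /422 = -13 /1688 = -0.01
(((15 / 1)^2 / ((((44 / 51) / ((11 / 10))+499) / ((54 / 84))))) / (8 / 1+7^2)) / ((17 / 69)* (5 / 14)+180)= 475065 / 16849936763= 0.00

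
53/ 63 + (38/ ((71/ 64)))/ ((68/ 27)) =1098179/ 76041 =14.44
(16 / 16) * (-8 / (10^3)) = -1 / 125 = -0.01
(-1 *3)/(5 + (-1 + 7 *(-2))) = 3/10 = 0.30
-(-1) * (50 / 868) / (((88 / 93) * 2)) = 75 / 2464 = 0.03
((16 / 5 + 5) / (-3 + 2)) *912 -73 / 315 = -2355769 / 315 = -7478.63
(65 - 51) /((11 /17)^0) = 14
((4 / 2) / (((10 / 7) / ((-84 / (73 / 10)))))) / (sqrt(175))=-168 * sqrt(7) / 365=-1.22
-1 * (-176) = 176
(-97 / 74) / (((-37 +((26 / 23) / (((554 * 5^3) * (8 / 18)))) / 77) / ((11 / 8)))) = 0.05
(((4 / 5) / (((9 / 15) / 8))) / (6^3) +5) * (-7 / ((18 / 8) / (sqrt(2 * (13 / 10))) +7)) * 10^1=-41685280 / 792747 +114520 * sqrt(65) / 88083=-42.10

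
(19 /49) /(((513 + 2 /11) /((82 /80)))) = 8569 /11064200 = 0.00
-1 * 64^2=-4096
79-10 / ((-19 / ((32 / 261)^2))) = 102259861 / 1294299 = 79.01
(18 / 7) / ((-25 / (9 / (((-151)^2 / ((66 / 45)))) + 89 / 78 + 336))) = -8993983899 / 259361375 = -34.68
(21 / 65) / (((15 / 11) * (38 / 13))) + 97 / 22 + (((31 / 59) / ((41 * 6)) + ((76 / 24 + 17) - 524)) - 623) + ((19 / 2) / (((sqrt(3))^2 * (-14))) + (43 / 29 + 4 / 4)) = -1120.08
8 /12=2 /3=0.67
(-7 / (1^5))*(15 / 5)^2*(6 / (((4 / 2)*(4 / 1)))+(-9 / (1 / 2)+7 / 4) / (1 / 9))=18333 / 2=9166.50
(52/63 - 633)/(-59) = 39827/3717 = 10.71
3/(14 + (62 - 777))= -3/701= -0.00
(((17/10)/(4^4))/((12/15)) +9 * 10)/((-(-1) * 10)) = 184337/20480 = 9.00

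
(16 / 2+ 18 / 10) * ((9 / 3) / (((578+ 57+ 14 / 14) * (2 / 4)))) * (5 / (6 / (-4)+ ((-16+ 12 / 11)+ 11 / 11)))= -539 / 17967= -0.03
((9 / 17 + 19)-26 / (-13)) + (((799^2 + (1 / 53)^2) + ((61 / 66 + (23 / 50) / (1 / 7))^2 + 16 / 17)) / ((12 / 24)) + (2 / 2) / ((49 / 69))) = 2033519389818689809 / 1592592395625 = 1276861.17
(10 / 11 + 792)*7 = 61054 / 11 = 5550.36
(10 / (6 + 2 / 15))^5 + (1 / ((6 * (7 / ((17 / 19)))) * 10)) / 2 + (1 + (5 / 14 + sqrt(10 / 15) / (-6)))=12.74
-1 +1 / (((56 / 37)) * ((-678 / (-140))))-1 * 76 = -104227 / 1356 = -76.86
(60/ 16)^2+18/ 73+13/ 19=332731/ 22192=14.99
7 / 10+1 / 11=87 / 110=0.79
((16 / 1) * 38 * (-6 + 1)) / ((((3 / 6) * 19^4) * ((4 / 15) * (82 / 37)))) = -22200 / 281219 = -0.08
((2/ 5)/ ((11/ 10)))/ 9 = 4/ 99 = 0.04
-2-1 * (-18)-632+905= 289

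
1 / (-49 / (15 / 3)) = -5 / 49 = -0.10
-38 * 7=-266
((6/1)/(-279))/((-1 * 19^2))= 2/33573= 0.00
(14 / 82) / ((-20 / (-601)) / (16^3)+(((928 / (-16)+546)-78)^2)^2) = 4307968 / 713006866442240205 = 0.00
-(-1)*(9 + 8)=17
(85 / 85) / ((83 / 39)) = 39 / 83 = 0.47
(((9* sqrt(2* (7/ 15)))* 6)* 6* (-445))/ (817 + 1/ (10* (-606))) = -58248720* sqrt(210)/ 4951019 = -170.49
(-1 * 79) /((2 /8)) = -316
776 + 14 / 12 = 4663 / 6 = 777.17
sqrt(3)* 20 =20* sqrt(3) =34.64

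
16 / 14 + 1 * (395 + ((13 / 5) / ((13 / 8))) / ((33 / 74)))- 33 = 423574 / 1155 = 366.73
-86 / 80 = -43 / 40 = -1.08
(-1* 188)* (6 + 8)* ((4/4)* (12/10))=-15792/5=-3158.40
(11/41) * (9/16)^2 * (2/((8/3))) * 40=13365/5248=2.55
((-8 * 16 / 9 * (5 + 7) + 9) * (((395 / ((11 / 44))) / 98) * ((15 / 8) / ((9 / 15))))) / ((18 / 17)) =-7692.68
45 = 45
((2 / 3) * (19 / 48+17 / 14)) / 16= 541 / 8064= 0.07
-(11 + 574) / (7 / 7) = -585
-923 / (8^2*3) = -923 / 192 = -4.81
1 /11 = 0.09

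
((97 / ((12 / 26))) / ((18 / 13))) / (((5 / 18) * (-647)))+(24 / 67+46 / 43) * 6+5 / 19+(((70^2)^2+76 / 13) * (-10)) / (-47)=3316337270101269013 / 649177717890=5108519.87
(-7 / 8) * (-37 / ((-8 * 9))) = -259 / 576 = -0.45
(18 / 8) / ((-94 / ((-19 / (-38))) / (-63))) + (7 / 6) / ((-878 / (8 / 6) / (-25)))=2371817 / 2971152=0.80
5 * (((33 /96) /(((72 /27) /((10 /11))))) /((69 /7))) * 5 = 875 /2944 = 0.30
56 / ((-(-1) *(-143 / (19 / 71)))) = -1064 / 10153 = -0.10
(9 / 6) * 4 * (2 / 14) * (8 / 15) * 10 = 32 / 7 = 4.57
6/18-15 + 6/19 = -818/57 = -14.35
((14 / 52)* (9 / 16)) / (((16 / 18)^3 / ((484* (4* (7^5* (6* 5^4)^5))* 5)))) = 10822311068471431732177734375 / 416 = 26015170837671710894658020.00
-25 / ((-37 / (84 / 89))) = 2100 / 3293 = 0.64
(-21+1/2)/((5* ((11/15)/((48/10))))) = -1476/55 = -26.84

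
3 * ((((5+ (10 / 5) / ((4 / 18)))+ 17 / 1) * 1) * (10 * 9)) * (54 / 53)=8527.92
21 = 21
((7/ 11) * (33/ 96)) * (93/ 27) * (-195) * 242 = -1706705/ 48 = -35556.35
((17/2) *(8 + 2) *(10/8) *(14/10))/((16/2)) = 595/32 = 18.59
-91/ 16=-5.69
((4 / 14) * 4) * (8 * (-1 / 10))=-32 / 35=-0.91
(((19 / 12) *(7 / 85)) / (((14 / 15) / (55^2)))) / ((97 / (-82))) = -2356475 / 6596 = -357.26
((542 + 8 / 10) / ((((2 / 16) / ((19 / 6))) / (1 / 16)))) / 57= 1357 / 90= 15.08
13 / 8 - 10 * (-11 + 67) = -4467 / 8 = -558.38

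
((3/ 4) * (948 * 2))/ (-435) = -474/ 145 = -3.27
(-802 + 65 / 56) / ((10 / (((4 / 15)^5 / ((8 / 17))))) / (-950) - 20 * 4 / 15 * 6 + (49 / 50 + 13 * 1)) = 5794232400 / 156956429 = 36.92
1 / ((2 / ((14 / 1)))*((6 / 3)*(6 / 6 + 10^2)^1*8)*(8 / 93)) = 651 / 12928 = 0.05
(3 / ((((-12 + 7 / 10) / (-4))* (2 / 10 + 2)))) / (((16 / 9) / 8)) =2700 / 1243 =2.17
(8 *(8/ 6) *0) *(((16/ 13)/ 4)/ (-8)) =0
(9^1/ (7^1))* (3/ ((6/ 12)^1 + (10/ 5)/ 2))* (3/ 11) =54/ 77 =0.70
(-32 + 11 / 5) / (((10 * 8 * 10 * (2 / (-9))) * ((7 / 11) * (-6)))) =-4917 / 112000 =-0.04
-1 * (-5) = 5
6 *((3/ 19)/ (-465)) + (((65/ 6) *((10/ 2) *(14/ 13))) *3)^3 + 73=15783574354/ 2945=5359448.00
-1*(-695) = 695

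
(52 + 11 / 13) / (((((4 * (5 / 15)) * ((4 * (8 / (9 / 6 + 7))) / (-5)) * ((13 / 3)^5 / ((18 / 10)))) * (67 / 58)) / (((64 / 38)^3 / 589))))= -0.00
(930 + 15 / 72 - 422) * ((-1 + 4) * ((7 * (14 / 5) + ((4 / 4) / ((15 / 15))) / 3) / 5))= 3646903 / 600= 6078.17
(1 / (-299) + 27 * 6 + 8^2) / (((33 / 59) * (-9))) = -362437 / 8073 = -44.89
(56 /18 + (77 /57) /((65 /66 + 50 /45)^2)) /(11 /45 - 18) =-100679824 /522909545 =-0.19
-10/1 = -10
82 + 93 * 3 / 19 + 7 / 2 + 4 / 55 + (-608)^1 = -1061183 / 2090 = -507.74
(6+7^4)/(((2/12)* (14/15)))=108315/7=15473.57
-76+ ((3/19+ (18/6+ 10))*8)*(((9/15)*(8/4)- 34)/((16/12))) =-50644/19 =-2665.47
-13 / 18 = -0.72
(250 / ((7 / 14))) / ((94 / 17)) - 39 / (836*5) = 17763167 / 196460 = 90.42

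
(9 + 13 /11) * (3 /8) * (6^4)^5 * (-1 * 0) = 0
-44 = -44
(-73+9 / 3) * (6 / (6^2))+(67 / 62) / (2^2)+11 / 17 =-135959 / 12648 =-10.75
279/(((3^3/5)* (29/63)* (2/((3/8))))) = 9765/464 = 21.05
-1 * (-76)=76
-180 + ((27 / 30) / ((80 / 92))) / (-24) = -288069 / 1600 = -180.04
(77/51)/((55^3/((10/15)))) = 14/2314125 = 0.00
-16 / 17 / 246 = -8 / 2091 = -0.00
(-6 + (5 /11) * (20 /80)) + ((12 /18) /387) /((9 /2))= -2706115 /459756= -5.89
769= 769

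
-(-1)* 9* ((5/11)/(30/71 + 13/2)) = 0.59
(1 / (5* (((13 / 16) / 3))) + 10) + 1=763 / 65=11.74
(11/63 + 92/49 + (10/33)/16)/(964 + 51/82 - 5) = 0.00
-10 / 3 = -3.33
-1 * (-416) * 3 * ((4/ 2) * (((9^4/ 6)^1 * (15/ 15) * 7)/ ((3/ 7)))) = 44579808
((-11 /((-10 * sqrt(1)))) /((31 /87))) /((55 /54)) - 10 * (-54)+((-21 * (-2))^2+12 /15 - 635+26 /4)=2602963 /1550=1679.33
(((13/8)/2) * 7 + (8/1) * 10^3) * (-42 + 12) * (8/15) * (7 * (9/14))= -1152819/2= -576409.50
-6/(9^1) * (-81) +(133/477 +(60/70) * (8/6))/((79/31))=14391331/263781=54.56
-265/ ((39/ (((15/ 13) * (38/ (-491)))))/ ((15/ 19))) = 39750/ 82979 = 0.48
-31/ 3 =-10.33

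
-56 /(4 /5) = -70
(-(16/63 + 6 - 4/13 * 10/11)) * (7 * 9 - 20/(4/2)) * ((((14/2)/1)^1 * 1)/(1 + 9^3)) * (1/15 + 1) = -22820528/7046325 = -3.24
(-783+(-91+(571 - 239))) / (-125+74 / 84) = 22764 / 5213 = 4.37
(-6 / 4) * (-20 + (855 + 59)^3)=-1145327886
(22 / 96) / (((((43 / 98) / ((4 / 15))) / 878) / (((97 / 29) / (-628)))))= -22952237 / 35240220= -0.65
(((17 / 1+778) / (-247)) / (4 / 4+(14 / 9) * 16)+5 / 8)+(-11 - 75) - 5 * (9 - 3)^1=-115.50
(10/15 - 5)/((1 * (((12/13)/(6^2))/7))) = -1183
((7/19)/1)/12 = 7/228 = 0.03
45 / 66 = 15 / 22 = 0.68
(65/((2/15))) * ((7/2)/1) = 6825/4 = 1706.25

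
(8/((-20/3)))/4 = -3/10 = -0.30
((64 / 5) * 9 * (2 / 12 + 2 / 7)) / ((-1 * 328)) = -228 / 1435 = -0.16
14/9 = 1.56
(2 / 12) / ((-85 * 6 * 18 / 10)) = -1 / 5508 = -0.00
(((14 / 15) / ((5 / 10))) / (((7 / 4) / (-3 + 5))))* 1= 32 / 15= 2.13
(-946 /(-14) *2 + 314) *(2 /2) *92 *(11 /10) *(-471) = -749296944 /35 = -21408484.11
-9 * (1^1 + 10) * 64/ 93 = -2112/ 31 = -68.13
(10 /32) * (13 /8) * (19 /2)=1235 /256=4.82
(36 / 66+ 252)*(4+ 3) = 19446 / 11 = 1767.82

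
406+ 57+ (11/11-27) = 437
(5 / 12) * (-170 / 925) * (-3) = 0.23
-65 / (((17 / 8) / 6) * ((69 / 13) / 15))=-202800 / 391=-518.67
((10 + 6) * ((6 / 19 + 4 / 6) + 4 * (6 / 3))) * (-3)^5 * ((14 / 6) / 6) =-258048 / 19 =-13581.47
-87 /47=-1.85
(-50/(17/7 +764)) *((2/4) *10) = -350/1073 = -0.33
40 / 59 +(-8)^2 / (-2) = -1848 / 59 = -31.32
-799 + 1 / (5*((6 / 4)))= -11983 / 15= -798.87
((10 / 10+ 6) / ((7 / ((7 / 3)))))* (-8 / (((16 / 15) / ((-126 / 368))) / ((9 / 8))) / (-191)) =-19845 / 562304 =-0.04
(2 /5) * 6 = 12 /5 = 2.40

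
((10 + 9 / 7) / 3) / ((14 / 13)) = 1027 / 294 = 3.49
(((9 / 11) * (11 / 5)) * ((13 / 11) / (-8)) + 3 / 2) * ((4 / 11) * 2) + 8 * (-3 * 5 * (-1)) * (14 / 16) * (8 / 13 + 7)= 6296034 / 7865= 800.51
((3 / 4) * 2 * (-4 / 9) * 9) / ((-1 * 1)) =6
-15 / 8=-1.88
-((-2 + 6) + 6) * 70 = -700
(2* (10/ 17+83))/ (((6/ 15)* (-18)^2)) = 1.29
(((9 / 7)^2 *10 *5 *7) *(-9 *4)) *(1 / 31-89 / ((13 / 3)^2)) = 3595719600 / 36673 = 98048.14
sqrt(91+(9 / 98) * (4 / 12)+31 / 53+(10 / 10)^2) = sqrt(50990770) / 742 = 9.62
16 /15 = 1.07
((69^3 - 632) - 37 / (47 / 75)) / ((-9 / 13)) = -200296772 / 423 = -473514.83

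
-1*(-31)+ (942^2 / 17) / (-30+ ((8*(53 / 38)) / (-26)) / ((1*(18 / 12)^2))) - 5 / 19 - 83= -19306272351 / 10838911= -1781.20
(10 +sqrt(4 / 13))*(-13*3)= -411.63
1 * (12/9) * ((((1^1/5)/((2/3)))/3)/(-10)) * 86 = -86/75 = -1.15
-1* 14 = -14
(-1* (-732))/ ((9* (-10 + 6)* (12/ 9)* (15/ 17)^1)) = -17.28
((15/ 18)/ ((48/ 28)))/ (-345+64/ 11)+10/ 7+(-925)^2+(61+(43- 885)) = 854845.43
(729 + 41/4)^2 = 8743849/16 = 546490.56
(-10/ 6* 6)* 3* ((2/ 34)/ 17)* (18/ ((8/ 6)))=-405/ 289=-1.40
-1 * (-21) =21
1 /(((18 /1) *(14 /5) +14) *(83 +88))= 0.00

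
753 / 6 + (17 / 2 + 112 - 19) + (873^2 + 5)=762361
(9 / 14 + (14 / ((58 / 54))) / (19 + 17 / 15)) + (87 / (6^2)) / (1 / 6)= 15.79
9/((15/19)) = 57/5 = 11.40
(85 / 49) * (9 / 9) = 85 / 49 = 1.73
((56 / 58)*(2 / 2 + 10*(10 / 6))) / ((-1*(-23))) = 1484 / 2001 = 0.74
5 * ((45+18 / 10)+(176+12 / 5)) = 1126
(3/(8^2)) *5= 15/64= 0.23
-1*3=-3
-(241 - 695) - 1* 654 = -200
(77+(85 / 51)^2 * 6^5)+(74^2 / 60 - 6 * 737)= 260194 / 15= 17346.27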